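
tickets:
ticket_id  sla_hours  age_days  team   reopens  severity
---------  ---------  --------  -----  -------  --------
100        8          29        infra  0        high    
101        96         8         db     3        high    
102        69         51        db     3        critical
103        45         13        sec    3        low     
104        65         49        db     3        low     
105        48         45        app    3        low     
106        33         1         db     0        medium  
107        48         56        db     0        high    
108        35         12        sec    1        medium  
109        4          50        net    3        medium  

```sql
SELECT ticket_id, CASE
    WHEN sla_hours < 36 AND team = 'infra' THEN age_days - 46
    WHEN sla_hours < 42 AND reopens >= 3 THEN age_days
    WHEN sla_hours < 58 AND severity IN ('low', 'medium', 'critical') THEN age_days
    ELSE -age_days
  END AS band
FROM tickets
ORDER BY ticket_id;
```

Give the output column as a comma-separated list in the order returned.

ticket_id=100: sla_hours < 36 AND team = 'infra' → -17
ticket_id=101: ELSE → -8
ticket_id=102: ELSE → -51
ticket_id=103: sla_hours < 58 AND severity IN ('low', 'medium', 'critical') → 13
ticket_id=104: ELSE → -49
ticket_id=105: sla_hours < 58 AND severity IN ('low', 'medium', 'critical') → 45
ticket_id=106: sla_hours < 58 AND severity IN ('low', 'medium', 'critical') → 1
ticket_id=107: ELSE → -56
ticket_id=108: sla_hours < 58 AND severity IN ('low', 'medium', 'critical') → 12
ticket_id=109: sla_hours < 42 AND reopens >= 3 → 50

-17, -8, -51, 13, -49, 45, 1, -56, 12, 50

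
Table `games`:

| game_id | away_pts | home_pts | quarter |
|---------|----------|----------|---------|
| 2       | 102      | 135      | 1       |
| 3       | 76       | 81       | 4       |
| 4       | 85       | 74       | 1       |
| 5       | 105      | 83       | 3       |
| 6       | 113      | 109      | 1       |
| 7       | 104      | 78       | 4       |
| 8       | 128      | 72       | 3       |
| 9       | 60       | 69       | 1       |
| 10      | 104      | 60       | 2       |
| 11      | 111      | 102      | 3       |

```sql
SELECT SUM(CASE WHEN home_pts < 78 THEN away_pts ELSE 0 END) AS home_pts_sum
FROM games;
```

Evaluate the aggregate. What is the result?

377

game_id=2: ✗
game_id=3: ✗
game_id=4: ✓ → 85
game_id=5: ✗
game_id=6: ✗
game_id=7: ✗
game_id=8: ✓ → 128
game_id=9: ✓ → 60
game_id=10: ✓ → 104
game_id=11: ✗
home_pts_sum = 85 + 128 + 60 + 104 = 377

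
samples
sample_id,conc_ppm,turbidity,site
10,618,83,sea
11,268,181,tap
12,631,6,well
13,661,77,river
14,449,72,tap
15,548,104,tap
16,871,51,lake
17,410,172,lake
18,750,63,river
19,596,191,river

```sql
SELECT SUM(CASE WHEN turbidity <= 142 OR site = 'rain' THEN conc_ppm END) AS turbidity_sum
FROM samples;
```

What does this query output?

sample_id=10: ✓ → 618
sample_id=11: ✗
sample_id=12: ✓ → 631
sample_id=13: ✓ → 661
sample_id=14: ✓ → 449
sample_id=15: ✓ → 548
sample_id=16: ✓ → 871
sample_id=17: ✗
sample_id=18: ✓ → 750
sample_id=19: ✗
turbidity_sum = 618 + 631 + 661 + 449 + 548 + 871 + 750 = 4528

4528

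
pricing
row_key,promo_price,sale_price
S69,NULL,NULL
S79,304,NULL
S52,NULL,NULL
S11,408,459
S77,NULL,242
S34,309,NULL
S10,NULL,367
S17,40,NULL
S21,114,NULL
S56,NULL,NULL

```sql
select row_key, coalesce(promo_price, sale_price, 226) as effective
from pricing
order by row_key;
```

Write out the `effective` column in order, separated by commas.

367, 408, 40, 114, 309, 226, 226, 226, 242, 304

row_key=S10: promo_price=NULL, sale_price=367 → 367
row_key=S11: promo_price=408 → 408
row_key=S17: promo_price=40 → 40
row_key=S21: promo_price=114 → 114
row_key=S34: promo_price=309 → 309
row_key=S52: promo_price=NULL, sale_price=NULL, → literal 226 → 226
row_key=S56: promo_price=NULL, sale_price=NULL, → literal 226 → 226
row_key=S69: promo_price=NULL, sale_price=NULL, → literal 226 → 226
row_key=S77: promo_price=NULL, sale_price=242 → 242
row_key=S79: promo_price=304 → 304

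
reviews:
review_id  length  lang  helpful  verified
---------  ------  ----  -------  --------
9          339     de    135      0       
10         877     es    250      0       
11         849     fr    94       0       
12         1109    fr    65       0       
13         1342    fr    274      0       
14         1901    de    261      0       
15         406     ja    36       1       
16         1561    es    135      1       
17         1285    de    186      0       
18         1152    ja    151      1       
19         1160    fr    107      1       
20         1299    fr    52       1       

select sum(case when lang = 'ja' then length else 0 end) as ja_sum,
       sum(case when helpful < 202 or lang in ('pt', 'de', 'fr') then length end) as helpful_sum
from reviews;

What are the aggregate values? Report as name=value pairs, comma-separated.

[ja_sum: lang = 'ja']
review_id=9: ✗
review_id=10: ✗
review_id=11: ✗
review_id=12: ✗
review_id=13: ✗
review_id=14: ✗
review_id=15: ✓ → 406
review_id=16: ✗
review_id=17: ✗
review_id=18: ✓ → 1152
review_id=19: ✗
review_id=20: ✗
ja_sum = 406 + 1152 = 1558
—
[helpful_sum: helpful < 202 or lang in ('pt', 'de', 'fr')]
review_id=9: ✓ → 339
review_id=10: ✗
review_id=11: ✓ → 849
review_id=12: ✓ → 1109
review_id=13: ✓ → 1342
review_id=14: ✓ → 1901
review_id=15: ✓ → 406
review_id=16: ✓ → 1561
review_id=17: ✓ → 1285
review_id=18: ✓ → 1152
review_id=19: ✓ → 1160
review_id=20: ✓ → 1299
helpful_sum = 339 + 849 + 1109 + 1342 + 1901 + 406 + 1561 + 1285 + 1152 + 1160 + 1299 = 12403

ja_sum=1558, helpful_sum=12403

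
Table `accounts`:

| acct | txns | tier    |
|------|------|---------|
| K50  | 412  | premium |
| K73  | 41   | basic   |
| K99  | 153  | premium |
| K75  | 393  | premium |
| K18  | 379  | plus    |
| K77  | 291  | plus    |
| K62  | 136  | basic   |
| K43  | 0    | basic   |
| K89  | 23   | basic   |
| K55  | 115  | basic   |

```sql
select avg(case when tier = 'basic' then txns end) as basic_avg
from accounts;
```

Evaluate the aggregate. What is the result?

acct=K50: ✗
acct=K73: ✓ → 41
acct=K99: ✗
acct=K75: ✗
acct=K18: ✗
acct=K77: ✗
acct=K62: ✓ → 136
acct=K43: ✓ → 0
acct=K89: ✓ → 23
acct=K55: ✓ → 115
basic_avg = (41 + 136 + 0 + 23 + 115) / 5 = 63

63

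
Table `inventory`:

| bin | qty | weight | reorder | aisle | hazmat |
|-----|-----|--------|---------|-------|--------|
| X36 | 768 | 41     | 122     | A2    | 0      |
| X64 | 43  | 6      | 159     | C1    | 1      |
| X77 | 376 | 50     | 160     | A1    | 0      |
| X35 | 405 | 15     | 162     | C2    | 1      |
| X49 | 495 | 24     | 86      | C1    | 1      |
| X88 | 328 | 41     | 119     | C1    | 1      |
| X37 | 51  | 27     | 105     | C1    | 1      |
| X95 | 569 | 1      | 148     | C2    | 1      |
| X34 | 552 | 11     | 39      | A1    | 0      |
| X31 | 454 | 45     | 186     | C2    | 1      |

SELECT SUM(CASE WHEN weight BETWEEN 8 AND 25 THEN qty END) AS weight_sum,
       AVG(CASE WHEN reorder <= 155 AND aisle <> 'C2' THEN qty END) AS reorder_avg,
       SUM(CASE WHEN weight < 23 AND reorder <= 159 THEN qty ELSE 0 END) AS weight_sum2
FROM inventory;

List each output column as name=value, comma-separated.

[weight_sum: weight BETWEEN 8 AND 25]
bin=X36: ✗
bin=X64: ✗
bin=X77: ✗
bin=X35: ✓ → 405
bin=X49: ✓ → 495
bin=X88: ✗
bin=X37: ✗
bin=X95: ✗
bin=X34: ✓ → 552
bin=X31: ✗
weight_sum = 405 + 495 + 552 = 1452
—
[reorder_avg: reorder <= 155 AND aisle <> 'C2']
bin=X36: ✓ → 768
bin=X64: ✗
bin=X77: ✗
bin=X35: ✗
bin=X49: ✓ → 495
bin=X88: ✓ → 328
bin=X37: ✓ → 51
bin=X95: ✗
bin=X34: ✓ → 552
bin=X31: ✗
reorder_avg = (768 + 495 + 328 + 51 + 552) / 5 = 438.8
—
[weight_sum2: weight < 23 AND reorder <= 159]
bin=X36: ✗
bin=X64: ✓ → 43
bin=X77: ✗
bin=X35: ✗
bin=X49: ✗
bin=X88: ✗
bin=X37: ✗
bin=X95: ✓ → 569
bin=X34: ✓ → 552
bin=X31: ✗
weight_sum2 = 43 + 569 + 552 = 1164

weight_sum=1452, reorder_avg=438.8, weight_sum2=1164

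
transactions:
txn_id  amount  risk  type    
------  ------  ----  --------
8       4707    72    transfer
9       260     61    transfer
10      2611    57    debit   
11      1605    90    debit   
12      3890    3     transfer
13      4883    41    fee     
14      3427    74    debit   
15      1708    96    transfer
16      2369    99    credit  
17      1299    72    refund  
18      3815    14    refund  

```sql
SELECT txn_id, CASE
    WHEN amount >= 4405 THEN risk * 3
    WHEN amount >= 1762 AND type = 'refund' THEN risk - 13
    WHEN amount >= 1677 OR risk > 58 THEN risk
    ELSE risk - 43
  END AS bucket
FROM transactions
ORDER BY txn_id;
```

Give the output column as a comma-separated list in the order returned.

txn_id=8: amount >= 4405 → 216
txn_id=9: amount >= 1677 OR risk > 58 → 61
txn_id=10: amount >= 1677 OR risk > 58 → 57
txn_id=11: amount >= 1677 OR risk > 58 → 90
txn_id=12: amount >= 1677 OR risk > 58 → 3
txn_id=13: amount >= 4405 → 123
txn_id=14: amount >= 1677 OR risk > 58 → 74
txn_id=15: amount >= 1677 OR risk > 58 → 96
txn_id=16: amount >= 1677 OR risk > 58 → 99
txn_id=17: amount >= 1677 OR risk > 58 → 72
txn_id=18: amount >= 1762 AND type = 'refund' → 1

216, 61, 57, 90, 3, 123, 74, 96, 99, 72, 1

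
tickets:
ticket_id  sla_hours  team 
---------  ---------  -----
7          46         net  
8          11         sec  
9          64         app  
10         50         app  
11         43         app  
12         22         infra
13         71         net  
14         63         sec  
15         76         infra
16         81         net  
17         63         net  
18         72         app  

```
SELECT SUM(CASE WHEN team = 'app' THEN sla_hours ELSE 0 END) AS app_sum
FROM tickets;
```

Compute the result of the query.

ticket_id=7: ✗
ticket_id=8: ✗
ticket_id=9: ✓ → 64
ticket_id=10: ✓ → 50
ticket_id=11: ✓ → 43
ticket_id=12: ✗
ticket_id=13: ✗
ticket_id=14: ✗
ticket_id=15: ✗
ticket_id=16: ✗
ticket_id=17: ✗
ticket_id=18: ✓ → 72
app_sum = 64 + 50 + 43 + 72 = 229

229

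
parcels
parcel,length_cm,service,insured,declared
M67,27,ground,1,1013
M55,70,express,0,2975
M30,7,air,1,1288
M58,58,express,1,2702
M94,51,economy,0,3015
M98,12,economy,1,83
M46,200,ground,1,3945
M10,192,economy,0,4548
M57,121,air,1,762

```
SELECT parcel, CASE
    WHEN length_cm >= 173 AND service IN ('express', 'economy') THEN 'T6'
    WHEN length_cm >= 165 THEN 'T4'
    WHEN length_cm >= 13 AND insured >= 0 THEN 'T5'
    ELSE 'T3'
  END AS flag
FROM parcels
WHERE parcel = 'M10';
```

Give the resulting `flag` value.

parcel = M10: length_cm=192, service=economy, insured=0, declared=4548.
length_cm >= 173 AND service IN ('express', 'economy') → true → T6

T6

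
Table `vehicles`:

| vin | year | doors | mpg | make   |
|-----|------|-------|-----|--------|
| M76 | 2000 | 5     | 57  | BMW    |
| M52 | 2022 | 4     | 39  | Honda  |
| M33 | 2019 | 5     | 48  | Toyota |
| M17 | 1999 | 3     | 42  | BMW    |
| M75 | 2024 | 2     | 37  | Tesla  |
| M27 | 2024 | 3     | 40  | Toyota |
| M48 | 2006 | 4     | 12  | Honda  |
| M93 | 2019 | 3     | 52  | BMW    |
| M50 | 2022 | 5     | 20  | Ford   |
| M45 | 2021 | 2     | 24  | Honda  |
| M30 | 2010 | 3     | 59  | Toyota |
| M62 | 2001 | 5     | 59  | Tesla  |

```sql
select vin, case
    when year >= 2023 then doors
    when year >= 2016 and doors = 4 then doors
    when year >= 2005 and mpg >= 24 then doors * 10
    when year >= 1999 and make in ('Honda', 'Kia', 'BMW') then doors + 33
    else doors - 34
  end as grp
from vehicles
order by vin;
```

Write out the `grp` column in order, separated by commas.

vin=M17: year >= 1999 and make in ('Honda', 'Kia', 'BMW') → 36
vin=M27: year >= 2023 → 3
vin=M30: year >= 2005 and mpg >= 24 → 30
vin=M33: year >= 2005 and mpg >= 24 → 50
vin=M45: year >= 2005 and mpg >= 24 → 20
vin=M48: year >= 1999 and make in ('Honda', 'Kia', 'BMW') → 37
vin=M50: ELSE → -29
vin=M52: year >= 2016 and doors = 4 → 4
vin=M62: ELSE → -29
vin=M75: year >= 2023 → 2
vin=M76: year >= 1999 and make in ('Honda', 'Kia', 'BMW') → 38
vin=M93: year >= 2005 and mpg >= 24 → 30

36, 3, 30, 50, 20, 37, -29, 4, -29, 2, 38, 30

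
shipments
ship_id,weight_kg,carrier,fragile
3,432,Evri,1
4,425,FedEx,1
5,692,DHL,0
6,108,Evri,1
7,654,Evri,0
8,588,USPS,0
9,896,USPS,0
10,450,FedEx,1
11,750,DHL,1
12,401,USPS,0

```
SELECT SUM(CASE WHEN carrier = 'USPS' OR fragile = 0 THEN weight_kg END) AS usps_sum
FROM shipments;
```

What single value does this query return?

3231

ship_id=3: ✗
ship_id=4: ✗
ship_id=5: ✓ → 692
ship_id=6: ✗
ship_id=7: ✓ → 654
ship_id=8: ✓ → 588
ship_id=9: ✓ → 896
ship_id=10: ✗
ship_id=11: ✗
ship_id=12: ✓ → 401
usps_sum = 692 + 654 + 588 + 896 + 401 = 3231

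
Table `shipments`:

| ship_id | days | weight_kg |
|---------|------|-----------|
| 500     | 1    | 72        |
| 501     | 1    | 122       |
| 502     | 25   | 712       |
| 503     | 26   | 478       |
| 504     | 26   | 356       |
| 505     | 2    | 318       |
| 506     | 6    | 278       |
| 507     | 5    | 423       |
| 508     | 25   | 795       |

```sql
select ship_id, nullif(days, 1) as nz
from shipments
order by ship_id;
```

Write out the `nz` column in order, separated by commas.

NULL, NULL, 25, 26, 26, 2, 6, 5, 25

ship_id=500: days=1 vs 1: equal → NULL
ship_id=501: days=1 vs 1: equal → NULL
ship_id=502: days=25 vs 1: differ → 25
ship_id=503: days=26 vs 1: differ → 26
ship_id=504: days=26 vs 1: differ → 26
ship_id=505: days=2 vs 1: differ → 2
ship_id=506: days=6 vs 1: differ → 6
ship_id=507: days=5 vs 1: differ → 5
ship_id=508: days=25 vs 1: differ → 25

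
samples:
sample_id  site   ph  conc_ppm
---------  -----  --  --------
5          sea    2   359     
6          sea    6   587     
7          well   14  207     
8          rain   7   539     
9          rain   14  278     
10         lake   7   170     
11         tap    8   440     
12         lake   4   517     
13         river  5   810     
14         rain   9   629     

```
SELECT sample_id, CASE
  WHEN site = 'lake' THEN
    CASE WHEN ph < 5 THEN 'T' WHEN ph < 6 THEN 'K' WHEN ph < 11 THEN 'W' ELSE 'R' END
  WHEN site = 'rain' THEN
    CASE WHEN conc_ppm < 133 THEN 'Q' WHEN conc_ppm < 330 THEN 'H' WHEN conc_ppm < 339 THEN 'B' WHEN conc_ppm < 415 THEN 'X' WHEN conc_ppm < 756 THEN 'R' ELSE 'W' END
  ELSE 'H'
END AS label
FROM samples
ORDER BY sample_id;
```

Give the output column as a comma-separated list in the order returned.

H, H, H, R, H, W, H, T, H, R

sample_id=5: site='sea' → outer ELSE → H
sample_id=6: site='sea' → outer ELSE → H
sample_id=7: site='well' → outer ELSE → H
sample_id=8: site='rain' → inner[conc_ppm < 756] → R
sample_id=9: site='rain' → inner[conc_ppm < 330] → H
sample_id=10: site='lake' → inner[ph < 11] → W
sample_id=11: site='tap' → outer ELSE → H
sample_id=12: site='lake' → inner[ph < 5] → T
sample_id=13: site='river' → outer ELSE → H
sample_id=14: site='rain' → inner[conc_ppm < 756] → R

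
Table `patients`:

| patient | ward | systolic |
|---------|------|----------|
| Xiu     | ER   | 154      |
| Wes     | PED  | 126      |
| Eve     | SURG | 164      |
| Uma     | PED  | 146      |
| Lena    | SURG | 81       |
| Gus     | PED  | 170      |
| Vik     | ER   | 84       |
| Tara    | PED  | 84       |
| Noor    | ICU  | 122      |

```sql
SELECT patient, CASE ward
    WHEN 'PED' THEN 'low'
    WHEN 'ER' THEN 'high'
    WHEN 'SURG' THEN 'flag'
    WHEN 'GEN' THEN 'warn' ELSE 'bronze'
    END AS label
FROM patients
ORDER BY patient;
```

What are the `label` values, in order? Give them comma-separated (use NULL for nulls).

flag, low, flag, bronze, low, low, high, low, high

patient=Eve: ward='SURG' → flag
patient=Gus: ward='PED' → low
patient=Lena: ward='SURG' → flag
patient=Noor: ELSE → bronze
patient=Tara: ward='PED' → low
patient=Uma: ward='PED' → low
patient=Vik: ward='ER' → high
patient=Wes: ward='PED' → low
patient=Xiu: ward='ER' → high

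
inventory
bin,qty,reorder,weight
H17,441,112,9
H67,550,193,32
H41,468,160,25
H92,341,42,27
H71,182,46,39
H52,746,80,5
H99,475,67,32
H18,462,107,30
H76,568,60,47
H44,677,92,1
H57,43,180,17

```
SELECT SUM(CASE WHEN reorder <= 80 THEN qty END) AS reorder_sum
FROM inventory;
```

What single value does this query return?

bin=H17: ✗
bin=H67: ✗
bin=H41: ✗
bin=H92: ✓ → 341
bin=H71: ✓ → 182
bin=H52: ✓ → 746
bin=H99: ✓ → 475
bin=H18: ✗
bin=H76: ✓ → 568
bin=H44: ✗
bin=H57: ✗
reorder_sum = 341 + 182 + 746 + 475 + 568 = 2312

2312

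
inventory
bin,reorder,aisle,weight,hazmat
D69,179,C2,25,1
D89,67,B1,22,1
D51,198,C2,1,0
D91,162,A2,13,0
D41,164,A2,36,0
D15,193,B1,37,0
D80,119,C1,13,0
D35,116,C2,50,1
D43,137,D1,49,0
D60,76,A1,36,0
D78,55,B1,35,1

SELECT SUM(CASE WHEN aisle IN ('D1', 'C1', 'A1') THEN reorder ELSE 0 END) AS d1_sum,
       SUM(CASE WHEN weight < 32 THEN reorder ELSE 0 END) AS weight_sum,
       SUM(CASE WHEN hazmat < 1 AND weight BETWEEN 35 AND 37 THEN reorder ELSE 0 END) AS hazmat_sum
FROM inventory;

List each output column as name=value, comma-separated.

d1_sum=332, weight_sum=725, hazmat_sum=433

[d1_sum: aisle IN ('D1', 'C1', 'A1')]
bin=D69: ✗
bin=D89: ✗
bin=D51: ✗
bin=D91: ✗
bin=D41: ✗
bin=D15: ✗
bin=D80: ✓ → 119
bin=D35: ✗
bin=D43: ✓ → 137
bin=D60: ✓ → 76
bin=D78: ✗
d1_sum = 119 + 137 + 76 = 332
—
[weight_sum: weight < 32]
bin=D69: ✓ → 179
bin=D89: ✓ → 67
bin=D51: ✓ → 198
bin=D91: ✓ → 162
bin=D41: ✗
bin=D15: ✗
bin=D80: ✓ → 119
bin=D35: ✗
bin=D43: ✗
bin=D60: ✗
bin=D78: ✗
weight_sum = 179 + 67 + 198 + 162 + 119 = 725
—
[hazmat_sum: hazmat < 1 AND weight BETWEEN 35 AND 37]
bin=D69: ✗
bin=D89: ✗
bin=D51: ✗
bin=D91: ✗
bin=D41: ✓ → 164
bin=D15: ✓ → 193
bin=D80: ✗
bin=D35: ✗
bin=D43: ✗
bin=D60: ✓ → 76
bin=D78: ✗
hazmat_sum = 164 + 193 + 76 = 433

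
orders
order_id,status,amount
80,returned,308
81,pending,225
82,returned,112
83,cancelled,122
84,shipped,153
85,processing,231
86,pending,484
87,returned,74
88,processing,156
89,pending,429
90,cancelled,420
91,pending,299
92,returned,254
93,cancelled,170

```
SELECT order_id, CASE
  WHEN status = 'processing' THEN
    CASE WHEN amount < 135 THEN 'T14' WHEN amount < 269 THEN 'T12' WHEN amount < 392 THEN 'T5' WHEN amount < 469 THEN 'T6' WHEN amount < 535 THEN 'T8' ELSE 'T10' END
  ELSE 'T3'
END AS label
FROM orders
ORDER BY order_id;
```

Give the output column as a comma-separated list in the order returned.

order_id=80: status='returned' → outer ELSE → T3
order_id=81: status='pending' → outer ELSE → T3
order_id=82: status='returned' → outer ELSE → T3
order_id=83: status='cancelled' → outer ELSE → T3
order_id=84: status='shipped' → outer ELSE → T3
order_id=85: status='processing' → inner[amount < 269] → T12
order_id=86: status='pending' → outer ELSE → T3
order_id=87: status='returned' → outer ELSE → T3
order_id=88: status='processing' → inner[amount < 269] → T12
order_id=89: status='pending' → outer ELSE → T3
order_id=90: status='cancelled' → outer ELSE → T3
order_id=91: status='pending' → outer ELSE → T3
order_id=92: status='returned' → outer ELSE → T3
order_id=93: status='cancelled' → outer ELSE → T3

T3, T3, T3, T3, T3, T12, T3, T3, T12, T3, T3, T3, T3, T3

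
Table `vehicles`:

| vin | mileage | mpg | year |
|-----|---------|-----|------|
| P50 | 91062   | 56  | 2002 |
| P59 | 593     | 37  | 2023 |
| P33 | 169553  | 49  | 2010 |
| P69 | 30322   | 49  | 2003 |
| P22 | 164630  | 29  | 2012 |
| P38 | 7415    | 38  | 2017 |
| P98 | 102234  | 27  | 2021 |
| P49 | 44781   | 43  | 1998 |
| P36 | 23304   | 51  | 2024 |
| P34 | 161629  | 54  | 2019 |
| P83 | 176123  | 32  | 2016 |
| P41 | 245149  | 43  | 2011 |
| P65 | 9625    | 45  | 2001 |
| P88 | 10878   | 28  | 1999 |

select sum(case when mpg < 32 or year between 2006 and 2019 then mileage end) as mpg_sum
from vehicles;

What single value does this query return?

1037611

vin=P50: ✗
vin=P59: ✗
vin=P33: ✓ → 169553
vin=P69: ✗
vin=P22: ✓ → 164630
vin=P38: ✓ → 7415
vin=P98: ✓ → 102234
vin=P49: ✗
vin=P36: ✗
vin=P34: ✓ → 161629
vin=P83: ✓ → 176123
vin=P41: ✓ → 245149
vin=P65: ✗
vin=P88: ✓ → 10878
mpg_sum = 169553 + 164630 + 7415 + 102234 + 161629 + 176123 + 245149 + 10878 = 1037611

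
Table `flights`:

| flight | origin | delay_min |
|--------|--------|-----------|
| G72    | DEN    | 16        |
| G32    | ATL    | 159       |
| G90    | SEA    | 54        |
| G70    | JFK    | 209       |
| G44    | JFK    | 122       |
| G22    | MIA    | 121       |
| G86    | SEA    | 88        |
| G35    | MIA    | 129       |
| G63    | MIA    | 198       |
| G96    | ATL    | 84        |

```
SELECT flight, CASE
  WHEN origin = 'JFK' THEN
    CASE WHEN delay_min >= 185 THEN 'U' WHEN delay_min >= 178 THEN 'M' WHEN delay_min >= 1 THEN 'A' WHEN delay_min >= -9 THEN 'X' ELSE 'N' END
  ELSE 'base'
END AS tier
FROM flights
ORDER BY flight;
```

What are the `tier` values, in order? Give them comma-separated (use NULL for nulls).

base, base, base, A, base, U, base, base, base, base

flight=G22: origin='MIA' → outer ELSE → base
flight=G32: origin='ATL' → outer ELSE → base
flight=G35: origin='MIA' → outer ELSE → base
flight=G44: origin='JFK' → inner[delay_min >= 1] → A
flight=G63: origin='MIA' → outer ELSE → base
flight=G70: origin='JFK' → inner[delay_min >= 185] → U
flight=G72: origin='DEN' → outer ELSE → base
flight=G86: origin='SEA' → outer ELSE → base
flight=G90: origin='SEA' → outer ELSE → base
flight=G96: origin='ATL' → outer ELSE → base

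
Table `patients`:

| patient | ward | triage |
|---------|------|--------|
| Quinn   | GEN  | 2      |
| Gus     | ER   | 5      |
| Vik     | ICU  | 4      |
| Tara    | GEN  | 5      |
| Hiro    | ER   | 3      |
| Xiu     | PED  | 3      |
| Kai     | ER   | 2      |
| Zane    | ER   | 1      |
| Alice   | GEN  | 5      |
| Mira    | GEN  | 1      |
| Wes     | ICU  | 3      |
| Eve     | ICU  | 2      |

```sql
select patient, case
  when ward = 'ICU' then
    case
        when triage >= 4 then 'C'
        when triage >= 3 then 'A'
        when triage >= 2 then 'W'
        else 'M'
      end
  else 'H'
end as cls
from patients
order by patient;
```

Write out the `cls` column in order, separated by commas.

H, W, H, H, H, H, H, H, C, A, H, H

patient=Alice: ward='GEN' → outer ELSE → H
patient=Eve: ward='ICU' → inner[triage >= 2] → W
patient=Gus: ward='ER' → outer ELSE → H
patient=Hiro: ward='ER' → outer ELSE → H
patient=Kai: ward='ER' → outer ELSE → H
patient=Mira: ward='GEN' → outer ELSE → H
patient=Quinn: ward='GEN' → outer ELSE → H
patient=Tara: ward='GEN' → outer ELSE → H
patient=Vik: ward='ICU' → inner[triage >= 4] → C
patient=Wes: ward='ICU' → inner[triage >= 3] → A
patient=Xiu: ward='PED' → outer ELSE → H
patient=Zane: ward='ER' → outer ELSE → H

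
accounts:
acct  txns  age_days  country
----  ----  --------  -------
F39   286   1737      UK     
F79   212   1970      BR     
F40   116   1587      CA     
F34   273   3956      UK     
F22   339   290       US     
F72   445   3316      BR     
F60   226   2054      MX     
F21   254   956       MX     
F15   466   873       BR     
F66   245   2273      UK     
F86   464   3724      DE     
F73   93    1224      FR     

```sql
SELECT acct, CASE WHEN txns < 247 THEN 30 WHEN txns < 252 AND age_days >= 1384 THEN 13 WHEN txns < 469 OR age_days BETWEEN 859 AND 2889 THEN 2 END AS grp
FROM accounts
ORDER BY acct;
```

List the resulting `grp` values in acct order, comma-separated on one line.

2, 2, 2, 2, 2, 30, 30, 30, 2, 30, 30, 2

acct=F15: txns < 469 OR age_days BETWEEN 859 AND 2889 → 2
acct=F21: txns < 469 OR age_days BETWEEN 859 AND 2889 → 2
acct=F22: txns < 469 OR age_days BETWEEN 859 AND 2889 → 2
acct=F34: txns < 469 OR age_days BETWEEN 859 AND 2889 → 2
acct=F39: txns < 469 OR age_days BETWEEN 859 AND 2889 → 2
acct=F40: txns < 247 → 30
acct=F60: txns < 247 → 30
acct=F66: txns < 247 → 30
acct=F72: txns < 469 OR age_days BETWEEN 859 AND 2889 → 2
acct=F73: txns < 247 → 30
acct=F79: txns < 247 → 30
acct=F86: txns < 469 OR age_days BETWEEN 859 AND 2889 → 2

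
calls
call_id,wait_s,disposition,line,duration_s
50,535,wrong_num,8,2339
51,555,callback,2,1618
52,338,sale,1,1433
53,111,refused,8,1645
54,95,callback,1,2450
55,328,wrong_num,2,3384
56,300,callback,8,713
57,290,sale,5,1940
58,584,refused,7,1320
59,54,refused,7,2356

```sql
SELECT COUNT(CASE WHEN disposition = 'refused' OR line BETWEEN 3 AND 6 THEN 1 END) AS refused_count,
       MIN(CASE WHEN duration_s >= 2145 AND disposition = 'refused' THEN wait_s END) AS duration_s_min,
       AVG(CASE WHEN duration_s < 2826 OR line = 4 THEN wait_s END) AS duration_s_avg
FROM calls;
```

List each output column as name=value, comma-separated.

[refused_count: disposition = 'refused' OR line BETWEEN 3 AND 6]
call_id=50: ✗
call_id=51: ✗
call_id=52: ✗
call_id=53: ✓ → 1
call_id=54: ✗
call_id=55: ✗
call_id=56: ✗
call_id=57: ✓ → 1
call_id=58: ✓ → 1
call_id=59: ✓ → 1
refused_count = COUNT(1, 1, 1, 1) = 4
—
[duration_s_min: duration_s >= 2145 AND disposition = 'refused']
call_id=50: ✗
call_id=51: ✗
call_id=52: ✗
call_id=53: ✗
call_id=54: ✗
call_id=55: ✗
call_id=56: ✗
call_id=57: ✗
call_id=58: ✗
call_id=59: ✓ → 54
duration_s_min = MIN(54) = 54
—
[duration_s_avg: duration_s < 2826 OR line = 4]
call_id=50: ✓ → 535
call_id=51: ✓ → 555
call_id=52: ✓ → 338
call_id=53: ✓ → 111
call_id=54: ✓ → 95
call_id=55: ✗
call_id=56: ✓ → 300
call_id=57: ✓ → 290
call_id=58: ✓ → 584
call_id=59: ✓ → 54
duration_s_avg = (535 + 555 + 338 + 111 + 95 + 300 + 290 + 584 + 54) / 9 = 318

refused_count=4, duration_s_min=54, duration_s_avg=318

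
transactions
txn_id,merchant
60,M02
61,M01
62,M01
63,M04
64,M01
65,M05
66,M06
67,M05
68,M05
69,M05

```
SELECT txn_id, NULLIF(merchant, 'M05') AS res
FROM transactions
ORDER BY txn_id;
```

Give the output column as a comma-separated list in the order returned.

txn_id=60: merchant=M02 vs M05: differ → M02
txn_id=61: merchant=M01 vs M05: differ → M01
txn_id=62: merchant=M01 vs M05: differ → M01
txn_id=63: merchant=M04 vs M05: differ → M04
txn_id=64: merchant=M01 vs M05: differ → M01
txn_id=65: merchant=M05 vs M05: equal → NULL
txn_id=66: merchant=M06 vs M05: differ → M06
txn_id=67: merchant=M05 vs M05: equal → NULL
txn_id=68: merchant=M05 vs M05: equal → NULL
txn_id=69: merchant=M05 vs M05: equal → NULL

M02, M01, M01, M04, M01, NULL, M06, NULL, NULL, NULL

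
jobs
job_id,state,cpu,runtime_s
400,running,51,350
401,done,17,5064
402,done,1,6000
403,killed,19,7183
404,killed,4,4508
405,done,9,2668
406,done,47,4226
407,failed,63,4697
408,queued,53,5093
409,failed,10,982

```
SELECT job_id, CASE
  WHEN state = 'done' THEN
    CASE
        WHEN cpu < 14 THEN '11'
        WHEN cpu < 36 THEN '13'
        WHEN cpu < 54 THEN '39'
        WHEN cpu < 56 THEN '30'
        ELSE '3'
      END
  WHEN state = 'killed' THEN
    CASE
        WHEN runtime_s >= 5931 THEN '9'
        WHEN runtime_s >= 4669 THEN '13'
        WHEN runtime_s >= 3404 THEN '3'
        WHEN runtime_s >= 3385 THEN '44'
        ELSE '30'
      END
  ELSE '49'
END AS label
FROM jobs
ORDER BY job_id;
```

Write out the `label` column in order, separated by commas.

job_id=400: state='running' → outer ELSE → 49
job_id=401: state='done' → inner[cpu < 36] → 13
job_id=402: state='done' → inner[cpu < 14] → 11
job_id=403: state='killed' → inner[runtime_s >= 5931] → 9
job_id=404: state='killed' → inner[runtime_s >= 3404] → 3
job_id=405: state='done' → inner[cpu < 14] → 11
job_id=406: state='done' → inner[cpu < 54] → 39
job_id=407: state='failed' → outer ELSE → 49
job_id=408: state='queued' → outer ELSE → 49
job_id=409: state='failed' → outer ELSE → 49

49, 13, 11, 9, 3, 11, 39, 49, 49, 49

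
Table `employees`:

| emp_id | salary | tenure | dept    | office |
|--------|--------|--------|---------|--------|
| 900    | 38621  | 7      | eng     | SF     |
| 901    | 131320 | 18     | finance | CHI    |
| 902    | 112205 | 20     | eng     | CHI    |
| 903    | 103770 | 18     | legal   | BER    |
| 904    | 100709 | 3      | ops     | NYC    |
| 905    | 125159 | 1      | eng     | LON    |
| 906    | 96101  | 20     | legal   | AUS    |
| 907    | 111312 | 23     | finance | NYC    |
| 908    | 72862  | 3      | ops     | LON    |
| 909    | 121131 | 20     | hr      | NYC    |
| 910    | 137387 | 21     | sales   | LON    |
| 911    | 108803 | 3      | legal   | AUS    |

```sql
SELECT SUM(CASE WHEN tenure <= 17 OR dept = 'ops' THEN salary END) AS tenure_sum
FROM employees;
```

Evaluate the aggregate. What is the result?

446154

emp_id=900: ✓ → 38621
emp_id=901: ✗
emp_id=902: ✗
emp_id=903: ✗
emp_id=904: ✓ → 100709
emp_id=905: ✓ → 125159
emp_id=906: ✗
emp_id=907: ✗
emp_id=908: ✓ → 72862
emp_id=909: ✗
emp_id=910: ✗
emp_id=911: ✓ → 108803
tenure_sum = 38621 + 100709 + 125159 + 72862 + 108803 = 446154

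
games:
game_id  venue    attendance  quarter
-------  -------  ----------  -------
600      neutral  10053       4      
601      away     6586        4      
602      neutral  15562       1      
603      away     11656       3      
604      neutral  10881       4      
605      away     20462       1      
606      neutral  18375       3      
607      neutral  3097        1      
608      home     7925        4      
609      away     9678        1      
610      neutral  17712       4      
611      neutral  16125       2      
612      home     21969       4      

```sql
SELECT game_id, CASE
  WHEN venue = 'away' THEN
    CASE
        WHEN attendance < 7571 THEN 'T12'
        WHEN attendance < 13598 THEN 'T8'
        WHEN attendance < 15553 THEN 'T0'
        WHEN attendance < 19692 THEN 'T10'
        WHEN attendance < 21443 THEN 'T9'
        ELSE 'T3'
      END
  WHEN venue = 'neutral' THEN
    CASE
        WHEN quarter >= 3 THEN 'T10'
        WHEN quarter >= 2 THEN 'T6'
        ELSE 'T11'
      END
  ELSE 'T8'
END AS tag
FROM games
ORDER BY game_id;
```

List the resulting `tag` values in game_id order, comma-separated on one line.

T10, T12, T11, T8, T10, T9, T10, T11, T8, T8, T10, T6, T8

game_id=600: venue='neutral' → inner[quarter >= 3] → T10
game_id=601: venue='away' → inner[attendance < 7571] → T12
game_id=602: venue='neutral' → inner[ELSE] → T11
game_id=603: venue='away' → inner[attendance < 13598] → T8
game_id=604: venue='neutral' → inner[quarter >= 3] → T10
game_id=605: venue='away' → inner[attendance < 21443] → T9
game_id=606: venue='neutral' → inner[quarter >= 3] → T10
game_id=607: venue='neutral' → inner[ELSE] → T11
game_id=608: venue='home' → outer ELSE → T8
game_id=609: venue='away' → inner[attendance < 13598] → T8
game_id=610: venue='neutral' → inner[quarter >= 3] → T10
game_id=611: venue='neutral' → inner[quarter >= 2] → T6
game_id=612: venue='home' → outer ELSE → T8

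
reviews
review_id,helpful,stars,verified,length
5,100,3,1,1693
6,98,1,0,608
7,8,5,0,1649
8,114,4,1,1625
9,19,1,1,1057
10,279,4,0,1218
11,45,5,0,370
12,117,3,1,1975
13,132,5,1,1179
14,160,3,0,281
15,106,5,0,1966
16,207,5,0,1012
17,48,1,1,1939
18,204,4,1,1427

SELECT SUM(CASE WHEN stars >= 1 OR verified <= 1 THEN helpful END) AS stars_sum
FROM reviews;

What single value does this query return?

review_id=5: ✓ → 100
review_id=6: ✓ → 98
review_id=7: ✓ → 8
review_id=8: ✓ → 114
review_id=9: ✓ → 19
review_id=10: ✓ → 279
review_id=11: ✓ → 45
review_id=12: ✓ → 117
review_id=13: ✓ → 132
review_id=14: ✓ → 160
review_id=15: ✓ → 106
review_id=16: ✓ → 207
review_id=17: ✓ → 48
review_id=18: ✓ → 204
stars_sum = 100 + 98 + 8 + 114 + 19 + 279 + 45 + 117 + 132 + 160 + 106 + 207 + 48 + 204 = 1637

1637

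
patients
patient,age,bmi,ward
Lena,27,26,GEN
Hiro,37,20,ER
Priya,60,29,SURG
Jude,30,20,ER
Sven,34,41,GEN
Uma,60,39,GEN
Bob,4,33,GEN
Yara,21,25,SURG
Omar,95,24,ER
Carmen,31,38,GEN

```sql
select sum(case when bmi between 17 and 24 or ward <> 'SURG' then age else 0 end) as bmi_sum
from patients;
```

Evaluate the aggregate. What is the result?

318

patient=Lena: ✓ → 27
patient=Hiro: ✓ → 37
patient=Priya: ✗
patient=Jude: ✓ → 30
patient=Sven: ✓ → 34
patient=Uma: ✓ → 60
patient=Bob: ✓ → 4
patient=Yara: ✗
patient=Omar: ✓ → 95
patient=Carmen: ✓ → 31
bmi_sum = 27 + 37 + 30 + 34 + 60 + 4 + 95 + 31 = 318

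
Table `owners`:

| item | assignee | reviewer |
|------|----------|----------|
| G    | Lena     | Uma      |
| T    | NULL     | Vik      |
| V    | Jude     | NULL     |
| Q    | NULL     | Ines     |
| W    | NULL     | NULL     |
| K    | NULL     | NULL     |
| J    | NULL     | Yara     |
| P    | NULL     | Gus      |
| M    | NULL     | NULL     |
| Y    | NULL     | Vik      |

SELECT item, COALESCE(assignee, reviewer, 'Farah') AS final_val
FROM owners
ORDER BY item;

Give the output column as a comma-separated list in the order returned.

item=G: assignee=Lena → Lena
item=J: assignee=NULL, reviewer=Yara → Yara
item=K: assignee=NULL, reviewer=NULL, → literal Farah → Farah
item=M: assignee=NULL, reviewer=NULL, → literal Farah → Farah
item=P: assignee=NULL, reviewer=Gus → Gus
item=Q: assignee=NULL, reviewer=Ines → Ines
item=T: assignee=NULL, reviewer=Vik → Vik
item=V: assignee=Jude → Jude
item=W: assignee=NULL, reviewer=NULL, → literal Farah → Farah
item=Y: assignee=NULL, reviewer=Vik → Vik

Lena, Yara, Farah, Farah, Gus, Ines, Vik, Jude, Farah, Vik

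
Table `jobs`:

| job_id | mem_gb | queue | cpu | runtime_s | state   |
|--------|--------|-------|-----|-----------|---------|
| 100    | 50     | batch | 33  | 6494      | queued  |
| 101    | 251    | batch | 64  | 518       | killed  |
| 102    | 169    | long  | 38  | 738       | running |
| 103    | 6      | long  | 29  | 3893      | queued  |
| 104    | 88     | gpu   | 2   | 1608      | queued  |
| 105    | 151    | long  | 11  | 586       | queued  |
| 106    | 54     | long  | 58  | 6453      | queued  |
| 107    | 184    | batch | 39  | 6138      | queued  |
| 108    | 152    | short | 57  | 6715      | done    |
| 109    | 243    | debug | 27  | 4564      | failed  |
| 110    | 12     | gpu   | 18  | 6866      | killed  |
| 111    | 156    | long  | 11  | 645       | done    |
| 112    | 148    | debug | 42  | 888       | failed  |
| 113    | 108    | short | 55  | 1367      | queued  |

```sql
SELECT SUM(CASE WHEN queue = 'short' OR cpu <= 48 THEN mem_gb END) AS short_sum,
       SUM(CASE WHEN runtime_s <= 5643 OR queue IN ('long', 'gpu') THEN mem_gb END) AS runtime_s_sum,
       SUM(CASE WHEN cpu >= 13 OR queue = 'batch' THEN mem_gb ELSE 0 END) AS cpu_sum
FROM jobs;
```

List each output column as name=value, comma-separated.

[short_sum: queue = 'short' OR cpu <= 48]
job_id=100: ✓ → 50
job_id=101: ✗
job_id=102: ✓ → 169
job_id=103: ✓ → 6
job_id=104: ✓ → 88
job_id=105: ✓ → 151
job_id=106: ✗
job_id=107: ✓ → 184
job_id=108: ✓ → 152
job_id=109: ✓ → 243
job_id=110: ✓ → 12
job_id=111: ✓ → 156
job_id=112: ✓ → 148
job_id=113: ✓ → 108
short_sum = 50 + 169 + 6 + 88 + 151 + 184 + 152 + 243 + 12 + 156 + 148 + 108 = 1467
—
[runtime_s_sum: runtime_s <= 5643 OR queue IN ('long', 'gpu')]
job_id=100: ✗
job_id=101: ✓ → 251
job_id=102: ✓ → 169
job_id=103: ✓ → 6
job_id=104: ✓ → 88
job_id=105: ✓ → 151
job_id=106: ✓ → 54
job_id=107: ✗
job_id=108: ✗
job_id=109: ✓ → 243
job_id=110: ✓ → 12
job_id=111: ✓ → 156
job_id=112: ✓ → 148
job_id=113: ✓ → 108
runtime_s_sum = 251 + 169 + 6 + 88 + 151 + 54 + 243 + 12 + 156 + 148 + 108 = 1386
—
[cpu_sum: cpu >= 13 OR queue = 'batch']
job_id=100: ✓ → 50
job_id=101: ✓ → 251
job_id=102: ✓ → 169
job_id=103: ✓ → 6
job_id=104: ✗
job_id=105: ✗
job_id=106: ✓ → 54
job_id=107: ✓ → 184
job_id=108: ✓ → 152
job_id=109: ✓ → 243
job_id=110: ✓ → 12
job_id=111: ✗
job_id=112: ✓ → 148
job_id=113: ✓ → 108
cpu_sum = 50 + 251 + 169 + 6 + 54 + 184 + 152 + 243 + 12 + 148 + 108 = 1377

short_sum=1467, runtime_s_sum=1386, cpu_sum=1377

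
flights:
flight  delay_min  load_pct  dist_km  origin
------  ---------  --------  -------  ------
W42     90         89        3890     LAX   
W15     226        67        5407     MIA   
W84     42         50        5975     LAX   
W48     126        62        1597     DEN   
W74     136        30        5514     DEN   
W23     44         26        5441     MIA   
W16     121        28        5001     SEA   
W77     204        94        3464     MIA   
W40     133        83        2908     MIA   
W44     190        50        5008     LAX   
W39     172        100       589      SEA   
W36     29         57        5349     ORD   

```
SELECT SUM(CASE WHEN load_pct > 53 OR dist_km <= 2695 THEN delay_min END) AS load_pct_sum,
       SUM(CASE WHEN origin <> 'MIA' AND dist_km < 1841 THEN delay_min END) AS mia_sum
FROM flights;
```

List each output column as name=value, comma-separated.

[load_pct_sum: load_pct > 53 OR dist_km <= 2695]
flight=W42: ✓ → 90
flight=W15: ✓ → 226
flight=W84: ✗
flight=W48: ✓ → 126
flight=W74: ✗
flight=W23: ✗
flight=W16: ✗
flight=W77: ✓ → 204
flight=W40: ✓ → 133
flight=W44: ✗
flight=W39: ✓ → 172
flight=W36: ✓ → 29
load_pct_sum = 90 + 226 + 126 + 204 + 133 + 172 + 29 = 980
—
[mia_sum: origin <> 'MIA' AND dist_km < 1841]
flight=W42: ✗
flight=W15: ✗
flight=W84: ✗
flight=W48: ✓ → 126
flight=W74: ✗
flight=W23: ✗
flight=W16: ✗
flight=W77: ✗
flight=W40: ✗
flight=W44: ✗
flight=W39: ✓ → 172
flight=W36: ✗
mia_sum = 126 + 172 = 298

load_pct_sum=980, mia_sum=298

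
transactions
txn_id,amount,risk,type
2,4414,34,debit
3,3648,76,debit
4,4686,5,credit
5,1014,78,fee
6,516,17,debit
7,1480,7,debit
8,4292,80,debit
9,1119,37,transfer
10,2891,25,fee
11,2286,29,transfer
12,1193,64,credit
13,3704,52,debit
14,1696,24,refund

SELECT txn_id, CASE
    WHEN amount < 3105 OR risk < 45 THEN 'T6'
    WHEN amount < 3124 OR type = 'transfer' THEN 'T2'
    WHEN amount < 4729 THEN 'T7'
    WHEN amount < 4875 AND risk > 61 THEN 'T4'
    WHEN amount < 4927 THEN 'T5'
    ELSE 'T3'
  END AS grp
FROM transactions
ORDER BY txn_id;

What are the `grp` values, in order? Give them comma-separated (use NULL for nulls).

T6, T7, T6, T6, T6, T6, T7, T6, T6, T6, T6, T7, T6

txn_id=2: amount < 3105 OR risk < 45 → T6
txn_id=3: amount < 4729 → T7
txn_id=4: amount < 3105 OR risk < 45 → T6
txn_id=5: amount < 3105 OR risk < 45 → T6
txn_id=6: amount < 3105 OR risk < 45 → T6
txn_id=7: amount < 3105 OR risk < 45 → T6
txn_id=8: amount < 4729 → T7
txn_id=9: amount < 3105 OR risk < 45 → T6
txn_id=10: amount < 3105 OR risk < 45 → T6
txn_id=11: amount < 3105 OR risk < 45 → T6
txn_id=12: amount < 3105 OR risk < 45 → T6
txn_id=13: amount < 4729 → T7
txn_id=14: amount < 3105 OR risk < 45 → T6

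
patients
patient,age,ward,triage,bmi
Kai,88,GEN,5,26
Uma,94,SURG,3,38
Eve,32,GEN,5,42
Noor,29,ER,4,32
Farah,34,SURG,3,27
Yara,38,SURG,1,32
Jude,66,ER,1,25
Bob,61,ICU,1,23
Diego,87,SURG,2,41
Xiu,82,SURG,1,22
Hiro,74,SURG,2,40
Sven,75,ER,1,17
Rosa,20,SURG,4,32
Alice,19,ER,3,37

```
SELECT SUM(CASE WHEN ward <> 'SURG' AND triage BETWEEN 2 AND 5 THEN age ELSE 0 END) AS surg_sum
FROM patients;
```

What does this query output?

168

patient=Kai: ✓ → 88
patient=Uma: ✗
patient=Eve: ✓ → 32
patient=Noor: ✓ → 29
patient=Farah: ✗
patient=Yara: ✗
patient=Jude: ✗
patient=Bob: ✗
patient=Diego: ✗
patient=Xiu: ✗
patient=Hiro: ✗
patient=Sven: ✗
patient=Rosa: ✗
patient=Alice: ✓ → 19
surg_sum = 88 + 32 + 29 + 19 = 168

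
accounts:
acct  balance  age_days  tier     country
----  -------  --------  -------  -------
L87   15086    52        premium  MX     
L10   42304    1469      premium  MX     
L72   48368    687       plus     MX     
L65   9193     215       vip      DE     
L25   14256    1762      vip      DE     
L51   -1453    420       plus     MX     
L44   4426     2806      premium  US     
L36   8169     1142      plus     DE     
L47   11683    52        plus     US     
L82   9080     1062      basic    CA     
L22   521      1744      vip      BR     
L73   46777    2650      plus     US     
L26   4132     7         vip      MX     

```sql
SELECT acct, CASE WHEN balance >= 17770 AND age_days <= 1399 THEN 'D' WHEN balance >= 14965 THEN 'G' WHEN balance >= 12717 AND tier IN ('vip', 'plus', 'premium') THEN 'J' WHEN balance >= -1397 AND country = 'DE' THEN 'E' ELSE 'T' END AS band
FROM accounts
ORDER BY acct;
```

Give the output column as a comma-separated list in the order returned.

acct=L10: balance >= 14965 → G
acct=L22: ELSE → T
acct=L25: balance >= 12717 AND tier IN ('vip', 'plus', 'premium') → J
acct=L26: ELSE → T
acct=L36: balance >= -1397 AND country = 'DE' → E
acct=L44: ELSE → T
acct=L47: ELSE → T
acct=L51: ELSE → T
acct=L65: balance >= -1397 AND country = 'DE' → E
acct=L72: balance >= 17770 AND age_days <= 1399 → D
acct=L73: balance >= 14965 → G
acct=L82: ELSE → T
acct=L87: balance >= 14965 → G

G, T, J, T, E, T, T, T, E, D, G, T, G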